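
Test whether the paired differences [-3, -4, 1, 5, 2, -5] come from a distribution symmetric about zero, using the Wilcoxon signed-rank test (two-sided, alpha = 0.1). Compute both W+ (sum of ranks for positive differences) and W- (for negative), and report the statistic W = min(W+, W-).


Step 1: Drop any zero differences (none here) and take |d_i|.
|d| = [3, 4, 1, 5, 2, 5]
Step 2: Midrank |d_i| (ties get averaged ranks).
ranks: |3|->3, |4|->4, |1|->1, |5|->5.5, |2|->2, |5|->5.5
Step 3: Attach original signs; sum ranks with positive sign and with negative sign.
W+ = 1 + 5.5 + 2 = 8.5
W- = 3 + 4 + 5.5 = 12.5
(Check: W+ + W- = 21 should equal n(n+1)/2 = 21.)
Step 4: Test statistic W = min(W+, W-) = 8.5.
Step 5: Ties in |d|, so use the tie-corrected normal approximation.
        E[W] = n(n+1)/4 = 6*7/4 = 10.5.
        Tie groups: |d|=5 (t=2); sum(t^3 - t) = 6.
        Var[W] = n(n+1)(2n+1)/24 - sum(t^3-t)/48 = 546/24 - 6/48 = 22.625.
        z = (W - E[W]) / sqrt(Var[W]) = (8.5 - 10.5) / 4.7566 = -0.4205.
        Two-sided p = 2*Phi(z) = 0.674142.
Step 6: alpha = 0.1. fail to reject H0.

W+ = 8.5, W- = 12.5, W = min = 8.5, p = 0.674142, fail to reject H0.


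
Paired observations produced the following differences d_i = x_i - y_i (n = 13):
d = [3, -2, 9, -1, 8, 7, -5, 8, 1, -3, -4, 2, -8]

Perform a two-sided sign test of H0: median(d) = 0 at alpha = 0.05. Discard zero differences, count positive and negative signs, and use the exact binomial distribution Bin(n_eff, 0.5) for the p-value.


Step 1: Discard zero differences. Original n = 13; n_eff = number of nonzero differences = 13.
Nonzero differences (with sign): +3, -2, +9, -1, +8, +7, -5, +8, +1, -3, -4, +2, -8
Step 2: Count signs: positive = 7, negative = 6.
Step 3: Under H0: P(positive) = 0.5, so the number of positives S ~ Bin(13, 0.5).
Step 4: Two-sided exact p-value = sum of Bin(13,0.5) probabilities at or below the observed probability = 1.000000.
Step 5: alpha = 0.05. fail to reject H0.

n_eff = 13, pos = 7, neg = 6, p = 1.000000, fail to reject H0.


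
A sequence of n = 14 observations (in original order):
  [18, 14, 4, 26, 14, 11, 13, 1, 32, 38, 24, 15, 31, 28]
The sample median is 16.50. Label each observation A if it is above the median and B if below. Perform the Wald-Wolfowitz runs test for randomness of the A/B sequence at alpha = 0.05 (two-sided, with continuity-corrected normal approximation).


Step 1: Compute median = 16.50; label A = above, B = below.
Labels in order: ABBABBBBAAABAA  (n_A = 7, n_B = 7)
Step 2: Count runs R = 7.
Step 3: Under H0 (random ordering), E[R] = 2*n_A*n_B/(n_A+n_B) + 1 = 2*7*7/14 + 1 = 8.0000.
        Var[R] = 2*n_A*n_B*(2*n_A*n_B - n_A - n_B) / ((n_A+n_B)^2 * (n_A+n_B-1)) = 8232/2548 = 3.2308.
        SD[R] = 1.7974.
Step 4: Continuity-corrected z = (R + 0.5 - E[R]) / SD[R] = (7 + 0.5 - 8.0000) / 1.7974 = -0.2782.
Step 5: Two-sided p-value via normal approximation = 2*(1 - Phi(|z|)) = 0.780879.
Step 6: alpha = 0.05. fail to reject H0.

R = 7, z = -0.2782, p = 0.780879, fail to reject H0.


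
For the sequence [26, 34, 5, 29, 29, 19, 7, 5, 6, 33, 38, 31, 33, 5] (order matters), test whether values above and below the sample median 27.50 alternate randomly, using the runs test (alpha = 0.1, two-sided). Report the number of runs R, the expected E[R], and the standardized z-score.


Step 1: Compute median = 27.50; label A = above, B = below.
Labels in order: BABAABBBBAAAAB  (n_A = 7, n_B = 7)
Step 2: Count runs R = 7.
Step 3: Under H0 (random ordering), E[R] = 2*n_A*n_B/(n_A+n_B) + 1 = 2*7*7/14 + 1 = 8.0000.
        Var[R] = 2*n_A*n_B*(2*n_A*n_B - n_A - n_B) / ((n_A+n_B)^2 * (n_A+n_B-1)) = 8232/2548 = 3.2308.
        SD[R] = 1.7974.
Step 4: Continuity-corrected z = (R + 0.5 - E[R]) / SD[R] = (7 + 0.5 - 8.0000) / 1.7974 = -0.2782.
Step 5: Two-sided p-value via normal approximation = 2*(1 - Phi(|z|)) = 0.780879.
Step 6: alpha = 0.1. fail to reject H0.

R = 7, z = -0.2782, p = 0.780879, fail to reject H0.


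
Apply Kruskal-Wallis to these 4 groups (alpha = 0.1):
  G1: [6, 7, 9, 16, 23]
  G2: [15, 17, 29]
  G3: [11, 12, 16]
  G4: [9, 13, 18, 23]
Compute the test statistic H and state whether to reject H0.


Step 1: Combine all N = 15 observations and assign midranks.
sorted (value, group, rank): (6,G1,1), (7,G1,2), (9,G1,3.5), (9,G4,3.5), (11,G3,5), (12,G3,6), (13,G4,7), (15,G2,8), (16,G1,9.5), (16,G3,9.5), (17,G2,11), (18,G4,12), (23,G1,13.5), (23,G4,13.5), (29,G2,15)
Step 2: Sum ranks within each group.
R_1 = 29.5 (n_1 = 5)
R_2 = 34 (n_2 = 3)
R_3 = 20.5 (n_3 = 3)
R_4 = 36 (n_4 = 4)
Step 3: H = 12/(N(N+1)) * sum(R_i^2/n_i) - 3(N+1)
     = 12/(15*16) * (29.5^2/5 + 34^2/3 + 20.5^2/3 + 36^2/4) - 3*16
     = 0.050000 * 1023.47 - 48
     = 3.173333.
Step 4: Ties present; correction factor C = 1 - 18/(15^3 - 15) = 0.994643. Corrected H = 3.173333 / 0.994643 = 3.190425.
Step 5: Under H0, H ~ chi^2(3); p-value = 0.363187.
Step 6: alpha = 0.1. fail to reject H0.

H = 3.1904, df = 3, p = 0.363187, fail to reject H0.


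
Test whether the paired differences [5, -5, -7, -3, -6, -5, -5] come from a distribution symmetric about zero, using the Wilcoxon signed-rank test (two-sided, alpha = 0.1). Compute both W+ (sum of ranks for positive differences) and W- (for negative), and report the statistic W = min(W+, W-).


Step 1: Drop any zero differences (none here) and take |d_i|.
|d| = [5, 5, 7, 3, 6, 5, 5]
Step 2: Midrank |d_i| (ties get averaged ranks).
ranks: |5|->3.5, |5|->3.5, |7|->7, |3|->1, |6|->6, |5|->3.5, |5|->3.5
Step 3: Attach original signs; sum ranks with positive sign and with negative sign.
W+ = 3.5 = 3.5
W- = 3.5 + 7 + 1 + 6 + 3.5 + 3.5 = 24.5
(Check: W+ + W- = 28 should equal n(n+1)/2 = 28.)
Step 4: Test statistic W = min(W+, W-) = 3.5.
Step 5: Ties in |d|, so use the tie-corrected normal approximation.
        E[W] = n(n+1)/4 = 7*8/4 = 14.
        Tie groups: |d|=5 (t=4); sum(t^3 - t) = 60.
        Var[W] = n(n+1)(2n+1)/24 - sum(t^3-t)/48 = 840/24 - 60/48 = 33.75.
        z = (W - E[W]) / sqrt(Var[W]) = (3.5 - 14) / 5.8095 = -1.8074.
        Two-sided p = 2*Phi(z) = 0.070701.
Step 6: alpha = 0.1. reject H0.

W+ = 3.5, W- = 24.5, W = min = 3.5, p = 0.070701, reject H0.


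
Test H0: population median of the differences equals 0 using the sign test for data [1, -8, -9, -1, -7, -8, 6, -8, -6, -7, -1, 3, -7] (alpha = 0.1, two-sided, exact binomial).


Step 1: Discard zero differences. Original n = 13; n_eff = number of nonzero differences = 13.
Nonzero differences (with sign): +1, -8, -9, -1, -7, -8, +6, -8, -6, -7, -1, +3, -7
Step 2: Count signs: positive = 3, negative = 10.
Step 3: Under H0: P(positive) = 0.5, so the number of positives S ~ Bin(13, 0.5).
Step 4: Two-sided exact p-value = sum of Bin(13,0.5) probabilities at or below the observed probability = 0.092285.
Step 5: alpha = 0.1. reject H0.

n_eff = 13, pos = 3, neg = 10, p = 0.092285, reject H0.


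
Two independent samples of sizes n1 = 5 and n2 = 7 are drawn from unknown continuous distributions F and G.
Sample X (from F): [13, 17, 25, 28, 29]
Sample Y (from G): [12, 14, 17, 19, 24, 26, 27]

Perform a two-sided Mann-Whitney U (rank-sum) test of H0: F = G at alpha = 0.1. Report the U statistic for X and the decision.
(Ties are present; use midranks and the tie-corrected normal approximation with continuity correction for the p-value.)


Step 1: Combine and sort all 12 observations; assign midranks.
sorted (value, group): (12,Y), (13,X), (14,Y), (17,X), (17,Y), (19,Y), (24,Y), (25,X), (26,Y), (27,Y), (28,X), (29,X)
ranks: 12->1, 13->2, 14->3, 17->4.5, 17->4.5, 19->6, 24->7, 25->8, 26->9, 27->10, 28->11, 29->12
Step 2: Rank sum for X: R1 = 2 + 4.5 + 8 + 11 + 12 = 37.5.
Step 3: U_X = R1 - n1(n1+1)/2 = 37.5 - 5*6/2 = 37.5 - 15 = 22.5.
       U_Y = n1*n2 - U_X = 35 - 22.5 = 12.5.
Step 4: Ties are present, so use the tie-corrected normal approximation (with continuity correction) for the p-value.
Step 5: p-value = 0.464120; compare to alpha = 0.1. fail to reject H0.

U_X = 22.5, p = 0.464120, fail to reject H0 at alpha = 0.1.


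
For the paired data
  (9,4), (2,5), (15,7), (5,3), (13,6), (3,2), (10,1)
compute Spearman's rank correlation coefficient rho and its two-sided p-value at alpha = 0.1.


Step 1: Rank x and y separately (midranks; no ties here).
rank(x): 9->4, 2->1, 15->7, 5->3, 13->6, 3->2, 10->5
rank(y): 4->4, 5->5, 7->7, 3->3, 6->6, 2->2, 1->1
Step 2: d_i = R_x(i) - R_y(i); compute d_i^2.
  (4-4)^2=0, (1-5)^2=16, (7-7)^2=0, (3-3)^2=0, (6-6)^2=0, (2-2)^2=0, (5-1)^2=16
sum(d^2) = 32.
Step 3: rho = 1 - 6*32 / (7*(7^2 - 1)) = 1 - 192/336 = 0.428571.
Step 4: Under H0, t = rho * sqrt((n-2)/(1-rho^2)) = 1.0607 ~ t(5).
Step 5: Two-sided p-value from the t-distribution with 5 df = 0.337368.
Step 6: alpha = 0.1. fail to reject H0.

rho = 0.4286, p = 0.337368, fail to reject H0 at alpha = 0.1.


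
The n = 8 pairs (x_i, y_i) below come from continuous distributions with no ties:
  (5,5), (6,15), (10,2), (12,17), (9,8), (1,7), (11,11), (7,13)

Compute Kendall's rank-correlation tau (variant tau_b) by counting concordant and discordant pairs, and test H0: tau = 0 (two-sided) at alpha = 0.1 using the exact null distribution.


Step 1: Enumerate the 28 unordered pairs (i,j) with i<j and classify each by sign(x_j-x_i) * sign(y_j-y_i).
  (1,2):dx=+1,dy=+10->C; (1,3):dx=+5,dy=-3->D; (1,4):dx=+7,dy=+12->C; (1,5):dx=+4,dy=+3->C
  (1,6):dx=-4,dy=+2->D; (1,7):dx=+6,dy=+6->C; (1,8):dx=+2,dy=+8->C; (2,3):dx=+4,dy=-13->D
  (2,4):dx=+6,dy=+2->C; (2,5):dx=+3,dy=-7->D; (2,6):dx=-5,dy=-8->C; (2,7):dx=+5,dy=-4->D
  (2,8):dx=+1,dy=-2->D; (3,4):dx=+2,dy=+15->C; (3,5):dx=-1,dy=+6->D; (3,6):dx=-9,dy=+5->D
  (3,7):dx=+1,dy=+9->C; (3,8):dx=-3,dy=+11->D; (4,5):dx=-3,dy=-9->C; (4,6):dx=-11,dy=-10->C
  (4,7):dx=-1,dy=-6->C; (4,8):dx=-5,dy=-4->C; (5,6):dx=-8,dy=-1->C; (5,7):dx=+2,dy=+3->C
  (5,8):dx=-2,dy=+5->D; (6,7):dx=+10,dy=+4->C; (6,8):dx=+6,dy=+6->C; (7,8):dx=-4,dy=+2->D
Step 2: C = 17, D = 11, total pairs = 28.
Step 3: tau = (C - D)/(n(n-1)/2) = (17 - 11)/28 = 0.214286.
Step 4: Exact two-sided p-value (enumerate n! = 40320 permutations of y under H0): p = 0.548413.
Step 5: alpha = 0.1. fail to reject H0.

tau_b = 0.2143 (C=17, D=11), p = 0.548413, fail to reject H0.


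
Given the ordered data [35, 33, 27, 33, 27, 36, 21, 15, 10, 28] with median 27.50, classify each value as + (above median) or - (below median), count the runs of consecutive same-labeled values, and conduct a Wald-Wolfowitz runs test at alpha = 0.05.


Step 1: Compute median = 27.50; label A = above, B = below.
Labels in order: AABABABBBA  (n_A = 5, n_B = 5)
Step 2: Count runs R = 7.
Step 3: Under H0 (random ordering), E[R] = 2*n_A*n_B/(n_A+n_B) + 1 = 2*5*5/10 + 1 = 6.0000.
        Var[R] = 2*n_A*n_B*(2*n_A*n_B - n_A - n_B) / ((n_A+n_B)^2 * (n_A+n_B-1)) = 2000/900 = 2.2222.
        SD[R] = 1.4907.
Step 4: Continuity-corrected z = (R - 0.5 - E[R]) / SD[R] = (7 - 0.5 - 6.0000) / 1.4907 = 0.3354.
Step 5: Two-sided p-value via normal approximation = 2*(1 - Phi(|z|)) = 0.737316.
Step 6: alpha = 0.05. fail to reject H0.

R = 7, z = 0.3354, p = 0.737316, fail to reject H0.


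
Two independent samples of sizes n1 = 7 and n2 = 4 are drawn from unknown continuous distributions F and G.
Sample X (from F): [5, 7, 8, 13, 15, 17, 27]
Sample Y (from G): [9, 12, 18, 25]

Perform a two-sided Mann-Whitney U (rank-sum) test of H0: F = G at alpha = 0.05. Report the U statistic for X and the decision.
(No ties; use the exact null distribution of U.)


Step 1: Combine and sort all 11 observations; assign midranks.
sorted (value, group): (5,X), (7,X), (8,X), (9,Y), (12,Y), (13,X), (15,X), (17,X), (18,Y), (25,Y), (27,X)
ranks: 5->1, 7->2, 8->3, 9->4, 12->5, 13->6, 15->7, 17->8, 18->9, 25->10, 27->11
Step 2: Rank sum for X: R1 = 1 + 2 + 3 + 6 + 7 + 8 + 11 = 38.
Step 3: U_X = R1 - n1(n1+1)/2 = 38 - 7*8/2 = 38 - 28 = 10.
       U_Y = n1*n2 - U_X = 28 - 10 = 18.
Step 4: No ties, so the exact null distribution of U (based on enumerating the C(11,7) = 330 equally likely rank assignments) gives the two-sided p-value.
Step 5: p-value = 0.527273; compare to alpha = 0.05. fail to reject H0.

U_X = 10, p = 0.527273, fail to reject H0 at alpha = 0.05.


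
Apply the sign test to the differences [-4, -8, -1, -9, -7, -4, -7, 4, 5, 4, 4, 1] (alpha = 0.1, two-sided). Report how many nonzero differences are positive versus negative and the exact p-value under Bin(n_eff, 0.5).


Step 1: Discard zero differences. Original n = 12; n_eff = number of nonzero differences = 12.
Nonzero differences (with sign): -4, -8, -1, -9, -7, -4, -7, +4, +5, +4, +4, +1
Step 2: Count signs: positive = 5, negative = 7.
Step 3: Under H0: P(positive) = 0.5, so the number of positives S ~ Bin(12, 0.5).
Step 4: Two-sided exact p-value = sum of Bin(12,0.5) probabilities at or below the observed probability = 0.774414.
Step 5: alpha = 0.1. fail to reject H0.

n_eff = 12, pos = 5, neg = 7, p = 0.774414, fail to reject H0.


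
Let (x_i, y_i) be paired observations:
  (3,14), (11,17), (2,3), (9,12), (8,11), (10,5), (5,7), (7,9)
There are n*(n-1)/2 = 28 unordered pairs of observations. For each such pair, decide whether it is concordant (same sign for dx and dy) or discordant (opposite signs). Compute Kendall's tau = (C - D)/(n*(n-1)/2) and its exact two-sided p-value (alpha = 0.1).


Step 1: Enumerate the 28 unordered pairs (i,j) with i<j and classify each by sign(x_j-x_i) * sign(y_j-y_i).
  (1,2):dx=+8,dy=+3->C; (1,3):dx=-1,dy=-11->C; (1,4):dx=+6,dy=-2->D; (1,5):dx=+5,dy=-3->D
  (1,6):dx=+7,dy=-9->D; (1,7):dx=+2,dy=-7->D; (1,8):dx=+4,dy=-5->D; (2,3):dx=-9,dy=-14->C
  (2,4):dx=-2,dy=-5->C; (2,5):dx=-3,dy=-6->C; (2,6):dx=-1,dy=-12->C; (2,7):dx=-6,dy=-10->C
  (2,8):dx=-4,dy=-8->C; (3,4):dx=+7,dy=+9->C; (3,5):dx=+6,dy=+8->C; (3,6):dx=+8,dy=+2->C
  (3,7):dx=+3,dy=+4->C; (3,8):dx=+5,dy=+6->C; (4,5):dx=-1,dy=-1->C; (4,6):dx=+1,dy=-7->D
  (4,7):dx=-4,dy=-5->C; (4,8):dx=-2,dy=-3->C; (5,6):dx=+2,dy=-6->D; (5,7):dx=-3,dy=-4->C
  (5,8):dx=-1,dy=-2->C; (6,7):dx=-5,dy=+2->D; (6,8):dx=-3,dy=+4->D; (7,8):dx=+2,dy=+2->C
Step 2: C = 19, D = 9, total pairs = 28.
Step 3: tau = (C - D)/(n(n-1)/2) = (19 - 9)/28 = 0.357143.
Step 4: Exact two-sided p-value (enumerate n! = 40320 permutations of y under H0): p = 0.275099.
Step 5: alpha = 0.1. fail to reject H0.

tau_b = 0.3571 (C=19, D=9), p = 0.275099, fail to reject H0.


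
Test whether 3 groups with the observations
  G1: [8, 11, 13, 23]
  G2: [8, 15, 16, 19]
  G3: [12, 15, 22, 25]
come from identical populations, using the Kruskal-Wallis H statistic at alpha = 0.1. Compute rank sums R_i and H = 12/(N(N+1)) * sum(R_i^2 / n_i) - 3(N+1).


Step 1: Combine all N = 12 observations and assign midranks.
sorted (value, group, rank): (8,G1,1.5), (8,G2,1.5), (11,G1,3), (12,G3,4), (13,G1,5), (15,G2,6.5), (15,G3,6.5), (16,G2,8), (19,G2,9), (22,G3,10), (23,G1,11), (25,G3,12)
Step 2: Sum ranks within each group.
R_1 = 20.5 (n_1 = 4)
R_2 = 25 (n_2 = 4)
R_3 = 32.5 (n_3 = 4)
Step 3: H = 12/(N(N+1)) * sum(R_i^2/n_i) - 3(N+1)
     = 12/(12*13) * (20.5^2/4 + 25^2/4 + 32.5^2/4) - 3*13
     = 0.076923 * 525.375 - 39
     = 1.413462.
Step 4: Ties present; correction factor C = 1 - 12/(12^3 - 12) = 0.993007. Corrected H = 1.413462 / 0.993007 = 1.423415.
Step 5: Under H0, H ~ chi^2(2); p-value = 0.490805.
Step 6: alpha = 0.1. fail to reject H0.

H = 1.4234, df = 2, p = 0.490805, fail to reject H0.


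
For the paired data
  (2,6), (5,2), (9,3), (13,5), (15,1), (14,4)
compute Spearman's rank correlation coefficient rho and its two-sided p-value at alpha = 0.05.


Step 1: Rank x and y separately (midranks; no ties here).
rank(x): 2->1, 5->2, 9->3, 13->4, 15->6, 14->5
rank(y): 6->6, 2->2, 3->3, 5->5, 1->1, 4->4
Step 2: d_i = R_x(i) - R_y(i); compute d_i^2.
  (1-6)^2=25, (2-2)^2=0, (3-3)^2=0, (4-5)^2=1, (6-1)^2=25, (5-4)^2=1
sum(d^2) = 52.
Step 3: rho = 1 - 6*52 / (6*(6^2 - 1)) = 1 - 312/210 = -0.485714.
Step 4: Under H0, t = rho * sqrt((n-2)/(1-rho^2)) = -1.1113 ~ t(4).
Step 5: Two-sided p-value from the t-distribution with 4 df = 0.328723.
Step 6: alpha = 0.05. fail to reject H0.

rho = -0.4857, p = 0.328723, fail to reject H0 at alpha = 0.05.


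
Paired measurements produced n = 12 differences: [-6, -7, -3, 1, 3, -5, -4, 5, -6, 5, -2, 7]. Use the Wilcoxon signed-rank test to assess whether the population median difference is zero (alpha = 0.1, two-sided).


Step 1: Drop any zero differences (none here) and take |d_i|.
|d| = [6, 7, 3, 1, 3, 5, 4, 5, 6, 5, 2, 7]
Step 2: Midrank |d_i| (ties get averaged ranks).
ranks: |6|->9.5, |7|->11.5, |3|->3.5, |1|->1, |3|->3.5, |5|->7, |4|->5, |5|->7, |6|->9.5, |5|->7, |2|->2, |7|->11.5
Step 3: Attach original signs; sum ranks with positive sign and with negative sign.
W+ = 1 + 3.5 + 7 + 7 + 11.5 = 30
W- = 9.5 + 11.5 + 3.5 + 7 + 5 + 9.5 + 2 = 48
(Check: W+ + W- = 78 should equal n(n+1)/2 = 78.)
Step 4: Test statistic W = min(W+, W-) = 30.
Step 5: Ties in |d|, so use the tie-corrected normal approximation.
        E[W] = n(n+1)/4 = 12*13/4 = 39.
        Tie groups: |d|=3 (t=2), |d|=5 (t=3), |d|=6 (t=2), |d|=7 (t=2); sum(t^3 - t) = 42.
        Var[W] = n(n+1)(2n+1)/24 - sum(t^3-t)/48 = 3900/24 - 42/48 = 161.625.
        z = (W - E[W]) / sqrt(Var[W]) = (30 - 39) / 12.7132 = -0.7079.
        Two-sided p = 2*Phi(z) = 0.478991.
Step 6: alpha = 0.1. fail to reject H0.

W+ = 30, W- = 48, W = min = 30, p = 0.478991, fail to reject H0.


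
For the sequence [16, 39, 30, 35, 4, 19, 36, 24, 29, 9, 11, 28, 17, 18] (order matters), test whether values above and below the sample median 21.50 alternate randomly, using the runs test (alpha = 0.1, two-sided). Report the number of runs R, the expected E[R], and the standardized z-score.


Step 1: Compute median = 21.50; label A = above, B = below.
Labels in order: BAAABBAAABBABB  (n_A = 7, n_B = 7)
Step 2: Count runs R = 7.
Step 3: Under H0 (random ordering), E[R] = 2*n_A*n_B/(n_A+n_B) + 1 = 2*7*7/14 + 1 = 8.0000.
        Var[R] = 2*n_A*n_B*(2*n_A*n_B - n_A - n_B) / ((n_A+n_B)^2 * (n_A+n_B-1)) = 8232/2548 = 3.2308.
        SD[R] = 1.7974.
Step 4: Continuity-corrected z = (R + 0.5 - E[R]) / SD[R] = (7 + 0.5 - 8.0000) / 1.7974 = -0.2782.
Step 5: Two-sided p-value via normal approximation = 2*(1 - Phi(|z|)) = 0.780879.
Step 6: alpha = 0.1. fail to reject H0.

R = 7, z = -0.2782, p = 0.780879, fail to reject H0.


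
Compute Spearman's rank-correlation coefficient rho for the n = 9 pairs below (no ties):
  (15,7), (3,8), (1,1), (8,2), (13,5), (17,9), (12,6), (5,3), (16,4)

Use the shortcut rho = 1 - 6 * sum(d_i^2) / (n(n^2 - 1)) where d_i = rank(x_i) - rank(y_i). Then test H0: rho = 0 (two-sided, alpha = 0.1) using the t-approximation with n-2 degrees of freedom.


Step 1: Rank x and y separately (midranks; no ties here).
rank(x): 15->7, 3->2, 1->1, 8->4, 13->6, 17->9, 12->5, 5->3, 16->8
rank(y): 7->7, 8->8, 1->1, 2->2, 5->5, 9->9, 6->6, 3->3, 4->4
Step 2: d_i = R_x(i) - R_y(i); compute d_i^2.
  (7-7)^2=0, (2-8)^2=36, (1-1)^2=0, (4-2)^2=4, (6-5)^2=1, (9-9)^2=0, (5-6)^2=1, (3-3)^2=0, (8-4)^2=16
sum(d^2) = 58.
Step 3: rho = 1 - 6*58 / (9*(9^2 - 1)) = 1 - 348/720 = 0.516667.
Step 4: Under H0, t = rho * sqrt((n-2)/(1-rho^2)) = 1.5966 ~ t(7).
Step 5: Two-sided p-value from the t-distribution with 7 df = 0.154390.
Step 6: alpha = 0.1. fail to reject H0.

rho = 0.5167, p = 0.154390, fail to reject H0 at alpha = 0.1.


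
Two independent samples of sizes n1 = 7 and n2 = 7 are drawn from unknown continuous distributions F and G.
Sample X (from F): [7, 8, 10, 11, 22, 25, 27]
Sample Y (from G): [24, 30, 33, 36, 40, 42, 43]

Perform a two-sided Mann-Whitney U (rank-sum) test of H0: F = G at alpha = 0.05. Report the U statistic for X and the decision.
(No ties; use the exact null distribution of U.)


Step 1: Combine and sort all 14 observations; assign midranks.
sorted (value, group): (7,X), (8,X), (10,X), (11,X), (22,X), (24,Y), (25,X), (27,X), (30,Y), (33,Y), (36,Y), (40,Y), (42,Y), (43,Y)
ranks: 7->1, 8->2, 10->3, 11->4, 22->5, 24->6, 25->7, 27->8, 30->9, 33->10, 36->11, 40->12, 42->13, 43->14
Step 2: Rank sum for X: R1 = 1 + 2 + 3 + 4 + 5 + 7 + 8 = 30.
Step 3: U_X = R1 - n1(n1+1)/2 = 30 - 7*8/2 = 30 - 28 = 2.
       U_Y = n1*n2 - U_X = 49 - 2 = 47.
Step 4: No ties, so the exact null distribution of U (based on enumerating the C(14,7) = 3432 equally likely rank assignments) gives the two-sided p-value.
Step 5: p-value = 0.002331; compare to alpha = 0.05. reject H0.

U_X = 2, p = 0.002331, reject H0 at alpha = 0.05.


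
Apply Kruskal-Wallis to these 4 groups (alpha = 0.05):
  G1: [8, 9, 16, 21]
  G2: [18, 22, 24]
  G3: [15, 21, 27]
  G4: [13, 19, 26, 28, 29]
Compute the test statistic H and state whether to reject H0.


Step 1: Combine all N = 15 observations and assign midranks.
sorted (value, group, rank): (8,G1,1), (9,G1,2), (13,G4,3), (15,G3,4), (16,G1,5), (18,G2,6), (19,G4,7), (21,G1,8.5), (21,G3,8.5), (22,G2,10), (24,G2,11), (26,G4,12), (27,G3,13), (28,G4,14), (29,G4,15)
Step 2: Sum ranks within each group.
R_1 = 16.5 (n_1 = 4)
R_2 = 27 (n_2 = 3)
R_3 = 25.5 (n_3 = 3)
R_4 = 51 (n_4 = 5)
Step 3: H = 12/(N(N+1)) * sum(R_i^2/n_i) - 3(N+1)
     = 12/(15*16) * (16.5^2/4 + 27^2/3 + 25.5^2/3 + 51^2/5) - 3*16
     = 0.050000 * 1048.01 - 48
     = 4.400625.
Step 4: Ties present; correction factor C = 1 - 6/(15^3 - 15) = 0.998214. Corrected H = 4.400625 / 0.998214 = 4.408497.
Step 5: Under H0, H ~ chi^2(3); p-value = 0.220599.
Step 6: alpha = 0.05. fail to reject H0.

H = 4.4085, df = 3, p = 0.220599, fail to reject H0.


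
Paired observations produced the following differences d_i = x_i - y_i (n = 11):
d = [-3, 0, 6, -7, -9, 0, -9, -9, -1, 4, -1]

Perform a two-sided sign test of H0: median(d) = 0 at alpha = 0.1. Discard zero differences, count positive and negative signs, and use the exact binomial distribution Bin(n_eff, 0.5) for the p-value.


Step 1: Discard zero differences. Original n = 11; n_eff = number of nonzero differences = 9.
Nonzero differences (with sign): -3, +6, -7, -9, -9, -9, -1, +4, -1
Step 2: Count signs: positive = 2, negative = 7.
Step 3: Under H0: P(positive) = 0.5, so the number of positives S ~ Bin(9, 0.5).
Step 4: Two-sided exact p-value = sum of Bin(9,0.5) probabilities at or below the observed probability = 0.179688.
Step 5: alpha = 0.1. fail to reject H0.

n_eff = 9, pos = 2, neg = 7, p = 0.179688, fail to reject H0.


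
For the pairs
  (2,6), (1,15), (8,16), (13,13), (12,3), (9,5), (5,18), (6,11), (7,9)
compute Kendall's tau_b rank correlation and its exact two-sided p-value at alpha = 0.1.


Step 1: Enumerate the 36 unordered pairs (i,j) with i<j and classify each by sign(x_j-x_i) * sign(y_j-y_i).
  (1,2):dx=-1,dy=+9->D; (1,3):dx=+6,dy=+10->C; (1,4):dx=+11,dy=+7->C; (1,5):dx=+10,dy=-3->D
  (1,6):dx=+7,dy=-1->D; (1,7):dx=+3,dy=+12->C; (1,8):dx=+4,dy=+5->C; (1,9):dx=+5,dy=+3->C
  (2,3):dx=+7,dy=+1->C; (2,4):dx=+12,dy=-2->D; (2,5):dx=+11,dy=-12->D; (2,6):dx=+8,dy=-10->D
  (2,7):dx=+4,dy=+3->C; (2,8):dx=+5,dy=-4->D; (2,9):dx=+6,dy=-6->D; (3,4):dx=+5,dy=-3->D
  (3,5):dx=+4,dy=-13->D; (3,6):dx=+1,dy=-11->D; (3,7):dx=-3,dy=+2->D; (3,8):dx=-2,dy=-5->C
  (3,9):dx=-1,dy=-7->C; (4,5):dx=-1,dy=-10->C; (4,6):dx=-4,dy=-8->C; (4,7):dx=-8,dy=+5->D
  (4,8):dx=-7,dy=-2->C; (4,9):dx=-6,dy=-4->C; (5,6):dx=-3,dy=+2->D; (5,7):dx=-7,dy=+15->D
  (5,8):dx=-6,dy=+8->D; (5,9):dx=-5,dy=+6->D; (6,7):dx=-4,dy=+13->D; (6,8):dx=-3,dy=+6->D
  (6,9):dx=-2,dy=+4->D; (7,8):dx=+1,dy=-7->D; (7,9):dx=+2,dy=-9->D; (8,9):dx=+1,dy=-2->D
Step 2: C = 13, D = 23, total pairs = 36.
Step 3: tau = (C - D)/(n(n-1)/2) = (13 - 23)/36 = -0.277778.
Step 4: Exact two-sided p-value (enumerate n! = 362880 permutations of y under H0): p = 0.358488.
Step 5: alpha = 0.1. fail to reject H0.

tau_b = -0.2778 (C=13, D=23), p = 0.358488, fail to reject H0.


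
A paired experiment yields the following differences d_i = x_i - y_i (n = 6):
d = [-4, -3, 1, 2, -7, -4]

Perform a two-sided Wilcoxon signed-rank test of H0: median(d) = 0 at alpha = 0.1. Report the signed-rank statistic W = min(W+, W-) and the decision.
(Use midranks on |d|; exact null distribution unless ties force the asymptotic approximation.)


Step 1: Drop any zero differences (none here) and take |d_i|.
|d| = [4, 3, 1, 2, 7, 4]
Step 2: Midrank |d_i| (ties get averaged ranks).
ranks: |4|->4.5, |3|->3, |1|->1, |2|->2, |7|->6, |4|->4.5
Step 3: Attach original signs; sum ranks with positive sign and with negative sign.
W+ = 1 + 2 = 3
W- = 4.5 + 3 + 6 + 4.5 = 18
(Check: W+ + W- = 21 should equal n(n+1)/2 = 21.)
Step 4: Test statistic W = min(W+, W-) = 3.
Step 5: Ties in |d|, so use the tie-corrected normal approximation.
        E[W] = n(n+1)/4 = 6*7/4 = 10.5.
        Tie groups: |d|=4 (t=2); sum(t^3 - t) = 6.
        Var[W] = n(n+1)(2n+1)/24 - sum(t^3-t)/48 = 546/24 - 6/48 = 22.625.
        z = (W - E[W]) / sqrt(Var[W]) = (3 - 10.5) / 4.7566 = -1.5768.
        Two-sided p = 2*Phi(z) = 0.114850.
Step 6: alpha = 0.1. fail to reject H0.

W+ = 3, W- = 18, W = min = 3, p = 0.114850, fail to reject H0.


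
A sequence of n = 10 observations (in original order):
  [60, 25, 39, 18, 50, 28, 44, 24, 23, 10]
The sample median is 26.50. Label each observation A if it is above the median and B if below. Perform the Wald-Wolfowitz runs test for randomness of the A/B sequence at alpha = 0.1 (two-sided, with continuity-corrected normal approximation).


Step 1: Compute median = 26.50; label A = above, B = below.
Labels in order: ABABAAABBB  (n_A = 5, n_B = 5)
Step 2: Count runs R = 6.
Step 3: Under H0 (random ordering), E[R] = 2*n_A*n_B/(n_A+n_B) + 1 = 2*5*5/10 + 1 = 6.0000.
        Var[R] = 2*n_A*n_B*(2*n_A*n_B - n_A - n_B) / ((n_A+n_B)^2 * (n_A+n_B-1)) = 2000/900 = 2.2222.
        SD[R] = 1.4907.
Step 4: R = E[R], so z = 0 with no continuity correction.
Step 5: Two-sided p-value via normal approximation = 2*(1 - Phi(|z|)) = 1.000000.
Step 6: alpha = 0.1. fail to reject H0.

R = 6, z = 0.0000, p = 1.000000, fail to reject H0.


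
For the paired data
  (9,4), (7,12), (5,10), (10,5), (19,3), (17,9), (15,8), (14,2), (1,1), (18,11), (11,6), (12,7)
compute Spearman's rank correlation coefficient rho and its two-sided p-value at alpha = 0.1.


Step 1: Rank x and y separately (midranks; no ties here).
rank(x): 9->4, 7->3, 5->2, 10->5, 19->12, 17->10, 15->9, 14->8, 1->1, 18->11, 11->6, 12->7
rank(y): 4->4, 12->12, 10->10, 5->5, 3->3, 9->9, 8->8, 2->2, 1->1, 11->11, 6->6, 7->7
Step 2: d_i = R_x(i) - R_y(i); compute d_i^2.
  (4-4)^2=0, (3-12)^2=81, (2-10)^2=64, (5-5)^2=0, (12-3)^2=81, (10-9)^2=1, (9-8)^2=1, (8-2)^2=36, (1-1)^2=0, (11-11)^2=0, (6-6)^2=0, (7-7)^2=0
sum(d^2) = 264.
Step 3: rho = 1 - 6*264 / (12*(12^2 - 1)) = 1 - 1584/1716 = 0.076923.
Step 4: Under H0, t = rho * sqrt((n-2)/(1-rho^2)) = 0.2440 ~ t(10).
Step 5: Two-sided p-value from the t-distribution with 10 df = 0.812183.
Step 6: alpha = 0.1. fail to reject H0.

rho = 0.0769, p = 0.812183, fail to reject H0 at alpha = 0.1.


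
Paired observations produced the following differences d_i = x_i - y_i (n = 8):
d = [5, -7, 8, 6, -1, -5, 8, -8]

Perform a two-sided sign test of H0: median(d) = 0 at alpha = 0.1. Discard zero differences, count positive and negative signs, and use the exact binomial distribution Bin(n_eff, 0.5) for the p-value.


Step 1: Discard zero differences. Original n = 8; n_eff = number of nonzero differences = 8.
Nonzero differences (with sign): +5, -7, +8, +6, -1, -5, +8, -8
Step 2: Count signs: positive = 4, negative = 4.
Step 3: Under H0: P(positive) = 0.5, so the number of positives S ~ Bin(8, 0.5).
Step 4: Two-sided exact p-value = sum of Bin(8,0.5) probabilities at or below the observed probability = 1.000000.
Step 5: alpha = 0.1. fail to reject H0.

n_eff = 8, pos = 4, neg = 4, p = 1.000000, fail to reject H0.


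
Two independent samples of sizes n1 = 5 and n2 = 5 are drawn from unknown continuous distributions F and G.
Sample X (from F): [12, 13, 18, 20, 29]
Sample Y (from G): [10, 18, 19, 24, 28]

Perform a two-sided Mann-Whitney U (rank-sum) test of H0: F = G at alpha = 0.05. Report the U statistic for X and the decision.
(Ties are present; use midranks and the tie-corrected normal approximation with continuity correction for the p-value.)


Step 1: Combine and sort all 10 observations; assign midranks.
sorted (value, group): (10,Y), (12,X), (13,X), (18,X), (18,Y), (19,Y), (20,X), (24,Y), (28,Y), (29,X)
ranks: 10->1, 12->2, 13->3, 18->4.5, 18->4.5, 19->6, 20->7, 24->8, 28->9, 29->10
Step 2: Rank sum for X: R1 = 2 + 3 + 4.5 + 7 + 10 = 26.5.
Step 3: U_X = R1 - n1(n1+1)/2 = 26.5 - 5*6/2 = 26.5 - 15 = 11.5.
       U_Y = n1*n2 - U_X = 25 - 11.5 = 13.5.
Step 4: Ties are present, so use the tie-corrected normal approximation (with continuity correction) for the p-value.
Step 5: p-value = 0.916563; compare to alpha = 0.05. fail to reject H0.

U_X = 11.5, p = 0.916563, fail to reject H0 at alpha = 0.05.


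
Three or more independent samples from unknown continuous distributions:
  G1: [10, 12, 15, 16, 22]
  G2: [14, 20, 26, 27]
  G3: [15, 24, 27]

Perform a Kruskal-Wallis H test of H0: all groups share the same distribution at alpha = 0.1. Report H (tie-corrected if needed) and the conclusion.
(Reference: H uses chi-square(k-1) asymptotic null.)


Step 1: Combine all N = 12 observations and assign midranks.
sorted (value, group, rank): (10,G1,1), (12,G1,2), (14,G2,3), (15,G1,4.5), (15,G3,4.5), (16,G1,6), (20,G2,7), (22,G1,8), (24,G3,9), (26,G2,10), (27,G2,11.5), (27,G3,11.5)
Step 2: Sum ranks within each group.
R_1 = 21.5 (n_1 = 5)
R_2 = 31.5 (n_2 = 4)
R_3 = 25 (n_3 = 3)
Step 3: H = 12/(N(N+1)) * sum(R_i^2/n_i) - 3(N+1)
     = 12/(12*13) * (21.5^2/5 + 31.5^2/4 + 25^2/3) - 3*13
     = 0.076923 * 548.846 - 39
     = 3.218910.
Step 4: Ties present; correction factor C = 1 - 12/(12^3 - 12) = 0.993007. Corrected H = 3.218910 / 0.993007 = 3.241579.
Step 5: Under H0, H ~ chi^2(2); p-value = 0.197743.
Step 6: alpha = 0.1. fail to reject H0.

H = 3.2416, df = 2, p = 0.197743, fail to reject H0.


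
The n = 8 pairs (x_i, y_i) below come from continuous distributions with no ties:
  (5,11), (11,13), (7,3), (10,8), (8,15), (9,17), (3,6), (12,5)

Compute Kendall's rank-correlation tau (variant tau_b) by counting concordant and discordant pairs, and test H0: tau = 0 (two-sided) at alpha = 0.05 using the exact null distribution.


Step 1: Enumerate the 28 unordered pairs (i,j) with i<j and classify each by sign(x_j-x_i) * sign(y_j-y_i).
  (1,2):dx=+6,dy=+2->C; (1,3):dx=+2,dy=-8->D; (1,4):dx=+5,dy=-3->D; (1,5):dx=+3,dy=+4->C
  (1,6):dx=+4,dy=+6->C; (1,7):dx=-2,dy=-5->C; (1,8):dx=+7,dy=-6->D; (2,3):dx=-4,dy=-10->C
  (2,4):dx=-1,dy=-5->C; (2,5):dx=-3,dy=+2->D; (2,6):dx=-2,dy=+4->D; (2,7):dx=-8,dy=-7->C
  (2,8):dx=+1,dy=-8->D; (3,4):dx=+3,dy=+5->C; (3,5):dx=+1,dy=+12->C; (3,6):dx=+2,dy=+14->C
  (3,7):dx=-4,dy=+3->D; (3,8):dx=+5,dy=+2->C; (4,5):dx=-2,dy=+7->D; (4,6):dx=-1,dy=+9->D
  (4,7):dx=-7,dy=-2->C; (4,8):dx=+2,dy=-3->D; (5,6):dx=+1,dy=+2->C; (5,7):dx=-5,dy=-9->C
  (5,8):dx=+4,dy=-10->D; (6,7):dx=-6,dy=-11->C; (6,8):dx=+3,dy=-12->D; (7,8):dx=+9,dy=-1->D
Step 2: C = 15, D = 13, total pairs = 28.
Step 3: tau = (C - D)/(n(n-1)/2) = (15 - 13)/28 = 0.071429.
Step 4: Exact two-sided p-value (enumerate n! = 40320 permutations of y under H0): p = 0.904861.
Step 5: alpha = 0.05. fail to reject H0.

tau_b = 0.0714 (C=15, D=13), p = 0.904861, fail to reject H0.


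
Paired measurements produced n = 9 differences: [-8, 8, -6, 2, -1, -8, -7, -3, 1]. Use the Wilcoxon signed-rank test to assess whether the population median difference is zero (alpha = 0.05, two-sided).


Step 1: Drop any zero differences (none here) and take |d_i|.
|d| = [8, 8, 6, 2, 1, 8, 7, 3, 1]
Step 2: Midrank |d_i| (ties get averaged ranks).
ranks: |8|->8, |8|->8, |6|->5, |2|->3, |1|->1.5, |8|->8, |7|->6, |3|->4, |1|->1.5
Step 3: Attach original signs; sum ranks with positive sign and with negative sign.
W+ = 8 + 3 + 1.5 = 12.5
W- = 8 + 5 + 1.5 + 8 + 6 + 4 = 32.5
(Check: W+ + W- = 45 should equal n(n+1)/2 = 45.)
Step 4: Test statistic W = min(W+, W-) = 12.5.
Step 5: Ties in |d|, so use the tie-corrected normal approximation.
        E[W] = n(n+1)/4 = 9*10/4 = 22.5.
        Tie groups: |d|=1 (t=2), |d|=8 (t=3); sum(t^3 - t) = 30.
        Var[W] = n(n+1)(2n+1)/24 - sum(t^3-t)/48 = 1710/24 - 30/48 = 70.625.
        z = (W - E[W]) / sqrt(Var[W]) = (12.5 - 22.5) / 8.4039 = -1.1899.
        Two-sided p = 2*Phi(z) = 0.234075.
Step 6: alpha = 0.05. fail to reject H0.

W+ = 12.5, W- = 32.5, W = min = 12.5, p = 0.234075, fail to reject H0.


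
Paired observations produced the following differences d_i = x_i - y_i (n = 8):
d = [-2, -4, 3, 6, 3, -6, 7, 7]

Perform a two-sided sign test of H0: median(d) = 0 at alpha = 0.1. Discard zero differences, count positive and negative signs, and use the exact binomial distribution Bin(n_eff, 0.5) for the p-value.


Step 1: Discard zero differences. Original n = 8; n_eff = number of nonzero differences = 8.
Nonzero differences (with sign): -2, -4, +3, +6, +3, -6, +7, +7
Step 2: Count signs: positive = 5, negative = 3.
Step 3: Under H0: P(positive) = 0.5, so the number of positives S ~ Bin(8, 0.5).
Step 4: Two-sided exact p-value = sum of Bin(8,0.5) probabilities at or below the observed probability = 0.726562.
Step 5: alpha = 0.1. fail to reject H0.

n_eff = 8, pos = 5, neg = 3, p = 0.726562, fail to reject H0.


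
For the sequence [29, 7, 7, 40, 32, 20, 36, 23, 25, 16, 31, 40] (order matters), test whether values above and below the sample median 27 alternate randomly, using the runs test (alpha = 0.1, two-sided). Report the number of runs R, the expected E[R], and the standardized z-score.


Step 1: Compute median = 27; label A = above, B = below.
Labels in order: ABBAABABBBAA  (n_A = 6, n_B = 6)
Step 2: Count runs R = 7.
Step 3: Under H0 (random ordering), E[R] = 2*n_A*n_B/(n_A+n_B) + 1 = 2*6*6/12 + 1 = 7.0000.
        Var[R] = 2*n_A*n_B*(2*n_A*n_B - n_A - n_B) / ((n_A+n_B)^2 * (n_A+n_B-1)) = 4320/1584 = 2.7273.
        SD[R] = 1.6514.
Step 4: R = E[R], so z = 0 with no continuity correction.
Step 5: Two-sided p-value via normal approximation = 2*(1 - Phi(|z|)) = 1.000000.
Step 6: alpha = 0.1. fail to reject H0.

R = 7, z = 0.0000, p = 1.000000, fail to reject H0.


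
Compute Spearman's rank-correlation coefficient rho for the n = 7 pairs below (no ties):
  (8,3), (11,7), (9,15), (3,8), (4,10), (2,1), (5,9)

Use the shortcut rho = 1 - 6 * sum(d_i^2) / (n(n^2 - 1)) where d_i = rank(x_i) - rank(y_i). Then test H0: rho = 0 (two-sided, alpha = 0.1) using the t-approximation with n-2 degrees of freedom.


Step 1: Rank x and y separately (midranks; no ties here).
rank(x): 8->5, 11->7, 9->6, 3->2, 4->3, 2->1, 5->4
rank(y): 3->2, 7->3, 15->7, 8->4, 10->6, 1->1, 9->5
Step 2: d_i = R_x(i) - R_y(i); compute d_i^2.
  (5-2)^2=9, (7-3)^2=16, (6-7)^2=1, (2-4)^2=4, (3-6)^2=9, (1-1)^2=0, (4-5)^2=1
sum(d^2) = 40.
Step 3: rho = 1 - 6*40 / (7*(7^2 - 1)) = 1 - 240/336 = 0.285714.
Step 4: Under H0, t = rho * sqrt((n-2)/(1-rho^2)) = 0.6667 ~ t(5).
Step 5: Two-sided p-value from the t-distribution with 5 df = 0.534509.
Step 6: alpha = 0.1. fail to reject H0.

rho = 0.2857, p = 0.534509, fail to reject H0 at alpha = 0.1.


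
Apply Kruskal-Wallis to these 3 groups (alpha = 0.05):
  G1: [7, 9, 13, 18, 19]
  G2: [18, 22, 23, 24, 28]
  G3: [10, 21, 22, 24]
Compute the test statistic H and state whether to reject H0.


Step 1: Combine all N = 14 observations and assign midranks.
sorted (value, group, rank): (7,G1,1), (9,G1,2), (10,G3,3), (13,G1,4), (18,G1,5.5), (18,G2,5.5), (19,G1,7), (21,G3,8), (22,G2,9.5), (22,G3,9.5), (23,G2,11), (24,G2,12.5), (24,G3,12.5), (28,G2,14)
Step 2: Sum ranks within each group.
R_1 = 19.5 (n_1 = 5)
R_2 = 52.5 (n_2 = 5)
R_3 = 33 (n_3 = 4)
Step 3: H = 12/(N(N+1)) * sum(R_i^2/n_i) - 3(N+1)
     = 12/(14*15) * (19.5^2/5 + 52.5^2/5 + 33^2/4) - 3*15
     = 0.057143 * 899.55 - 45
     = 6.402857.
Step 4: Ties present; correction factor C = 1 - 18/(14^3 - 14) = 0.993407. Corrected H = 6.402857 / 0.993407 = 6.445354.
Step 5: Under H0, H ~ chi^2(2); p-value = 0.039848.
Step 6: alpha = 0.05. reject H0.

H = 6.4454, df = 2, p = 0.039848, reject H0.


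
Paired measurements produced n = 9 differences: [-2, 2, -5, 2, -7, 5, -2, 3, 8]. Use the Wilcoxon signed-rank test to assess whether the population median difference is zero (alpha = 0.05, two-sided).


Step 1: Drop any zero differences (none here) and take |d_i|.
|d| = [2, 2, 5, 2, 7, 5, 2, 3, 8]
Step 2: Midrank |d_i| (ties get averaged ranks).
ranks: |2|->2.5, |2|->2.5, |5|->6.5, |2|->2.5, |7|->8, |5|->6.5, |2|->2.5, |3|->5, |8|->9
Step 3: Attach original signs; sum ranks with positive sign and with negative sign.
W+ = 2.5 + 2.5 + 6.5 + 5 + 9 = 25.5
W- = 2.5 + 6.5 + 8 + 2.5 = 19.5
(Check: W+ + W- = 45 should equal n(n+1)/2 = 45.)
Step 4: Test statistic W = min(W+, W-) = 19.5.
Step 5: Ties in |d|, so use the tie-corrected normal approximation.
        E[W] = n(n+1)/4 = 9*10/4 = 22.5.
        Tie groups: |d|=2 (t=4), |d|=5 (t=2); sum(t^3 - t) = 66.
        Var[W] = n(n+1)(2n+1)/24 - sum(t^3-t)/48 = 1710/24 - 66/48 = 69.875.
        z = (W - E[W]) / sqrt(Var[W]) = (19.5 - 22.5) / 8.3591 = -0.3589.
        Two-sided p = 2*Phi(z) = 0.719678.
Step 6: alpha = 0.05. fail to reject H0.

W+ = 25.5, W- = 19.5, W = min = 19.5, p = 0.719678, fail to reject H0.


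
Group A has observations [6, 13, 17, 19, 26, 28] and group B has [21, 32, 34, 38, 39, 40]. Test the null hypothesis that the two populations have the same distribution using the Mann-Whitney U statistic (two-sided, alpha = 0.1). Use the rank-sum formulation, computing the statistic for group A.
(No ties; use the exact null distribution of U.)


Step 1: Combine and sort all 12 observations; assign midranks.
sorted (value, group): (6,X), (13,X), (17,X), (19,X), (21,Y), (26,X), (28,X), (32,Y), (34,Y), (38,Y), (39,Y), (40,Y)
ranks: 6->1, 13->2, 17->3, 19->4, 21->5, 26->6, 28->7, 32->8, 34->9, 38->10, 39->11, 40->12
Step 2: Rank sum for X: R1 = 1 + 2 + 3 + 4 + 6 + 7 = 23.
Step 3: U_X = R1 - n1(n1+1)/2 = 23 - 6*7/2 = 23 - 21 = 2.
       U_Y = n1*n2 - U_X = 36 - 2 = 34.
Step 4: No ties, so the exact null distribution of U (based on enumerating the C(12,6) = 924 equally likely rank assignments) gives the two-sided p-value.
Step 5: p-value = 0.008658; compare to alpha = 0.1. reject H0.

U_X = 2, p = 0.008658, reject H0 at alpha = 0.1.


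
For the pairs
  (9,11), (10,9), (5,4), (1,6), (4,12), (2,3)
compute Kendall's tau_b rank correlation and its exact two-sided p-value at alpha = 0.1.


Step 1: Enumerate the 15 unordered pairs (i,j) with i<j and classify each by sign(x_j-x_i) * sign(y_j-y_i).
  (1,2):dx=+1,dy=-2->D; (1,3):dx=-4,dy=-7->C; (1,4):dx=-8,dy=-5->C; (1,5):dx=-5,dy=+1->D
  (1,6):dx=-7,dy=-8->C; (2,3):dx=-5,dy=-5->C; (2,4):dx=-9,dy=-3->C; (2,5):dx=-6,dy=+3->D
  (2,6):dx=-8,dy=-6->C; (3,4):dx=-4,dy=+2->D; (3,5):dx=-1,dy=+8->D; (3,6):dx=-3,dy=-1->C
  (4,5):dx=+3,dy=+6->C; (4,6):dx=+1,dy=-3->D; (5,6):dx=-2,dy=-9->C
Step 2: C = 9, D = 6, total pairs = 15.
Step 3: tau = (C - D)/(n(n-1)/2) = (9 - 6)/15 = 0.200000.
Step 4: Exact two-sided p-value (enumerate n! = 720 permutations of y under H0): p = 0.719444.
Step 5: alpha = 0.1. fail to reject H0.

tau_b = 0.2000 (C=9, D=6), p = 0.719444, fail to reject H0.


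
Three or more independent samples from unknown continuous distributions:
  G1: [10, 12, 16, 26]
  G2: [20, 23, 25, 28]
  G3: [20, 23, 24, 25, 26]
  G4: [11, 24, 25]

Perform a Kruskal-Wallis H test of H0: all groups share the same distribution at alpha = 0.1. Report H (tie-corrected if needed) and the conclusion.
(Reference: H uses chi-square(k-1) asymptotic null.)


Step 1: Combine all N = 16 observations and assign midranks.
sorted (value, group, rank): (10,G1,1), (11,G4,2), (12,G1,3), (16,G1,4), (20,G2,5.5), (20,G3,5.5), (23,G2,7.5), (23,G3,7.5), (24,G3,9.5), (24,G4,9.5), (25,G2,12), (25,G3,12), (25,G4,12), (26,G1,14.5), (26,G3,14.5), (28,G2,16)
Step 2: Sum ranks within each group.
R_1 = 22.5 (n_1 = 4)
R_2 = 41 (n_2 = 4)
R_3 = 49 (n_3 = 5)
R_4 = 23.5 (n_4 = 3)
Step 3: H = 12/(N(N+1)) * sum(R_i^2/n_i) - 3(N+1)
     = 12/(16*17) * (22.5^2/4 + 41^2/4 + 49^2/5 + 23.5^2/3) - 3*17
     = 0.044118 * 1211.1 - 51
     = 2.430699.
Step 4: Ties present; correction factor C = 1 - 48/(16^3 - 16) = 0.988235. Corrected H = 2.430699 / 0.988235 = 2.459635.
Step 5: Under H0, H ~ chi^2(3); p-value = 0.482630.
Step 6: alpha = 0.1. fail to reject H0.

H = 2.4596, df = 3, p = 0.482630, fail to reject H0.


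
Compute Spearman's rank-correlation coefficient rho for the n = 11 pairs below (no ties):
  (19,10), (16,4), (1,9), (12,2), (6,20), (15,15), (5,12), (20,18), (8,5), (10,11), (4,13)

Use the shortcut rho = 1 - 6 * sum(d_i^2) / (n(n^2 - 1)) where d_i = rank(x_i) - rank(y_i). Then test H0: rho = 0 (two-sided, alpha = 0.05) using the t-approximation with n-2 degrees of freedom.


Step 1: Rank x and y separately (midranks; no ties here).
rank(x): 19->10, 16->9, 1->1, 12->7, 6->4, 15->8, 5->3, 20->11, 8->5, 10->6, 4->2
rank(y): 10->5, 4->2, 9->4, 2->1, 20->11, 15->9, 12->7, 18->10, 5->3, 11->6, 13->8
Step 2: d_i = R_x(i) - R_y(i); compute d_i^2.
  (10-5)^2=25, (9-2)^2=49, (1-4)^2=9, (7-1)^2=36, (4-11)^2=49, (8-9)^2=1, (3-7)^2=16, (11-10)^2=1, (5-3)^2=4, (6-6)^2=0, (2-8)^2=36
sum(d^2) = 226.
Step 3: rho = 1 - 6*226 / (11*(11^2 - 1)) = 1 - 1356/1320 = -0.027273.
Step 4: Under H0, t = rho * sqrt((n-2)/(1-rho^2)) = -0.0818 ~ t(9).
Step 5: Two-sided p-value from the t-distribution with 9 df = 0.936558.
Step 6: alpha = 0.05. fail to reject H0.

rho = -0.0273, p = 0.936558, fail to reject H0 at alpha = 0.05.
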